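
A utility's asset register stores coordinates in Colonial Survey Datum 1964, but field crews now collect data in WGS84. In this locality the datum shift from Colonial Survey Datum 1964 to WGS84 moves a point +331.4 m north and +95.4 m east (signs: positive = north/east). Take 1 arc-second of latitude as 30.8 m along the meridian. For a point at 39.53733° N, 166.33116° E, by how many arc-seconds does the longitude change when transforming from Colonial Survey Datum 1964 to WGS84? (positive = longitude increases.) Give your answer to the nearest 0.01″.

At latitude 39.53733°, cos φ = 0.771210.
1″ of longitude at this latitude = 30.80 × cos φ = 23.7533 m, so Δλ = 95.4 / 23.7533 = 4.016″.

Δλ = 4.02″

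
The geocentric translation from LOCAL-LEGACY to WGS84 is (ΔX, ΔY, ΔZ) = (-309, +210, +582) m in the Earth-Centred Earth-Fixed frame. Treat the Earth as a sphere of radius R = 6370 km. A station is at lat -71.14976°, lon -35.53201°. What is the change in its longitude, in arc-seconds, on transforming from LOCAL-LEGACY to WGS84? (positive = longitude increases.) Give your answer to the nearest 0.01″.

sin φ = -0.946366, cos φ = 0.323096, sin λ = -0.581158, cos λ = 0.813791.
East component: ΔE = −sin λ·ΔX + cos λ·ΔY = −(-0.581158)(-309) + (0.813791)(210) = -8.68 m.
1° of latitude spans πR/180 = 111177 m; at latitude φ, 1° of longitude spans that × cos φ = 35921.0 m, so Δλ = -8.68 / 35921.0 × 3600 = -0.870″.

Δλ = -0.87″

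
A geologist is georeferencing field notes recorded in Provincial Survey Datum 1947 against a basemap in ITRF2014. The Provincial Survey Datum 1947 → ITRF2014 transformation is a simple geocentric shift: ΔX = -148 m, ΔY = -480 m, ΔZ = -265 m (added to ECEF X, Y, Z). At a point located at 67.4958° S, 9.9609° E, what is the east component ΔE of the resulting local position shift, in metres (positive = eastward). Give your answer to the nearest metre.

ΔE = -447 m

The local east axis at (φ, λ) is (−sin λ, cos λ, 0), so ΔE = −sin(9.9609°)·(-148) + cos(9.9609°)·(-480) = -447.16 m.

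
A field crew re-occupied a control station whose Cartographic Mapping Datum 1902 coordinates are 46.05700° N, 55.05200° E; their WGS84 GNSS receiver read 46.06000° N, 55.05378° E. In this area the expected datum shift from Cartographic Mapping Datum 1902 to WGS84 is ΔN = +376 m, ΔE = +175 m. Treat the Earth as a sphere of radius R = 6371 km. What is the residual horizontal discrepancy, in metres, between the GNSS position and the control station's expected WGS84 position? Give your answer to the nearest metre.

Observed coordinate differences: Δφ = +0.00300°, Δλ = +0.00178°.
Converting to metres (1° lat = 111195 m, cos φ = 0.693942): observed ΔN = 333.6 m, observed ΔE = 137.3 m.
Subtracting the expected shift leaves a residual of 333.6 − (376) = -42.4 m north and 137.3 − (175) = -37.7 m east.
Residual distance = √((-42.4)² + (-37.7)²) = 56.7 m.

57 m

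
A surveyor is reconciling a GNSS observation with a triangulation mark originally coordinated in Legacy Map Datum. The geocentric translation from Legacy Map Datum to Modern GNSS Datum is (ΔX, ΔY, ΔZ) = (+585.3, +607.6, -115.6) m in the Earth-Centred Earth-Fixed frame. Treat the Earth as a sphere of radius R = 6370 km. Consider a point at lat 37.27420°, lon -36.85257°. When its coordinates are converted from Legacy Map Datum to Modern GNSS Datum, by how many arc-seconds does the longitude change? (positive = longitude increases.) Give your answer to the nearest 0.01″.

sin φ = 0.605630, cos φ = 0.795746, sin λ = -0.599758, cos λ = 0.800181.
East component: ΔE = −sin λ·ΔX + cos λ·ΔY = −(-0.599758)(585.3) + (0.800181)(607.6) = 837.23 m.
1° of latitude spans πR/180 = 111177 m; at latitude φ, 1° of longitude spans that × cos φ = 88469.1 m, so Δλ = 837.23 / 88469.1 × 3600 = 34.069″.

Δλ = 34.07″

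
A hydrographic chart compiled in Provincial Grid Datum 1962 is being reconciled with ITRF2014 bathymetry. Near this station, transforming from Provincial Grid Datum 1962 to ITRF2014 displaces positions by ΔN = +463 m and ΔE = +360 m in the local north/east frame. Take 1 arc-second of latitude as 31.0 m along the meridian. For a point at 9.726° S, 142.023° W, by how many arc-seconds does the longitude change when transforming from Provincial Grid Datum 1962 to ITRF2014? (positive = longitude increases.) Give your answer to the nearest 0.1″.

Δλ = 11.8″

At latitude -9.726°, cos φ = 0.985627.
1″ of longitude at this latitude = 31.00 × cos φ = 30.5544 m, so Δλ = 360.0 / 30.5544 = 11.782″.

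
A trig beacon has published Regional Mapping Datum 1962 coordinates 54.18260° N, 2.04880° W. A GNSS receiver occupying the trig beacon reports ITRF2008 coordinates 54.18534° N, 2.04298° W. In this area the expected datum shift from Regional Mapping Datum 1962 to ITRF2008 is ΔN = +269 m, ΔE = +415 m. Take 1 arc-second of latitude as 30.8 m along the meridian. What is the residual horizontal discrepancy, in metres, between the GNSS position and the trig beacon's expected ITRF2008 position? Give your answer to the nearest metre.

51 m

Observed coordinate differences: Δφ = +0.00274°, Δλ = +0.00582°.
Converting to metres (1° lat = 110880 m, cos φ = 0.585204): observed ΔN = 303.8 m, observed ΔE = 377.6 m.
Subtracting the expected shift leaves a residual of 303.8 − (269) = 34.8 m north and 377.6 − (415) = -37.4 m east.
Residual distance = √(34.8² + (-37.4)²) = 51.1 m.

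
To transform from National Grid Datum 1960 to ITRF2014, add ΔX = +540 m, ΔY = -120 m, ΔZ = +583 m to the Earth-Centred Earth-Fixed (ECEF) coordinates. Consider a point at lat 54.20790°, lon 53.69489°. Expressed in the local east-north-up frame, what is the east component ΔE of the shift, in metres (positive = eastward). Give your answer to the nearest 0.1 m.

ΔE = -506.2 m

The local east axis at (φ, λ) is (−sin λ, cos λ, 0), so ΔE = −sin(53.69489°)·540 + cos(53.69489°)·(-120) = -506.22 m.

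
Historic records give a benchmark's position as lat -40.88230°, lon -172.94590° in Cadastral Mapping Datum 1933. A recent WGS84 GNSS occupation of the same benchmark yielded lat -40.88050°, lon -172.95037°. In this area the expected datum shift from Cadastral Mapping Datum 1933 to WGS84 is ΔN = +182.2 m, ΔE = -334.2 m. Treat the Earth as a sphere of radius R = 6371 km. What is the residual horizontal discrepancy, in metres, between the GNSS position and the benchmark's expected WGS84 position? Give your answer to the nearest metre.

45 m

Observed coordinate differences: Δφ = +0.00180°, Δλ = -0.00447°.
Converting to metres (1° lat = 111195 m, cos φ = 0.756056): observed ΔN = 200.2 m, observed ΔE = -375.8 m.
Subtracting the expected shift leaves a residual of 200.2 − (182.2) = 18.0 m north and -375.8 − (-334.2) = -41.6 m east.
Residual distance = √(18.0² + (-41.6)²) = 45.3 m.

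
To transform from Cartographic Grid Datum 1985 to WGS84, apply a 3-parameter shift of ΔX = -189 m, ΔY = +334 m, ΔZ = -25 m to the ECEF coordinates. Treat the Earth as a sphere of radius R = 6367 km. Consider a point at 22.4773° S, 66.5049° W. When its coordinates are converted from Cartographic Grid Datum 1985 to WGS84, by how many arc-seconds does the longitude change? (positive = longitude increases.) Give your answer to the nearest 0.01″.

Δλ = -1.41″

sin φ = -0.382317, cos φ = 0.924031, sin λ = -0.917094, cos λ = 0.398671.
East component: ΔE = −sin λ·ΔX + cos λ·ΔY = −(-0.917094)(-189) + (0.398671)(334) = -40.17 m.
1° of latitude spans πR/180 = 111125 m; at latitude φ, 1° of longitude spans that × cos φ = 102683.1 m, so Δλ = -40.17 / 102683.1 × 3600 = -1.409″.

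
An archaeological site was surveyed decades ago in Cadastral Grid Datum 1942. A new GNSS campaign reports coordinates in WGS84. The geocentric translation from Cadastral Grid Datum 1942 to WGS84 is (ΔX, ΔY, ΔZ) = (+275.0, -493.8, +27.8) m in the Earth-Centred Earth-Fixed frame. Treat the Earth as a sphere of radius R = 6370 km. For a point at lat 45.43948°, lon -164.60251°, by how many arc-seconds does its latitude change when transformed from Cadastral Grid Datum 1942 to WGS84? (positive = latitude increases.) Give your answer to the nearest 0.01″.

sin φ = 0.712510, cos φ = 0.701662, sin λ = -0.265514, cos λ = -0.964107.
North component: ΔN = −sin φ cos λ·ΔX − sin φ sin λ·ΔY + cos φ·ΔZ = −(0.712510)(-0.964107)(275.0) − (0.712510)(-0.265514)(-493.8) + (0.701662)(27.8) = 115.00 m.
1° of latitude spans πR/180 = 111177 m, so Δφ = 115.00 / 111177 × 3600 = 3.724″.

Δφ = 3.72″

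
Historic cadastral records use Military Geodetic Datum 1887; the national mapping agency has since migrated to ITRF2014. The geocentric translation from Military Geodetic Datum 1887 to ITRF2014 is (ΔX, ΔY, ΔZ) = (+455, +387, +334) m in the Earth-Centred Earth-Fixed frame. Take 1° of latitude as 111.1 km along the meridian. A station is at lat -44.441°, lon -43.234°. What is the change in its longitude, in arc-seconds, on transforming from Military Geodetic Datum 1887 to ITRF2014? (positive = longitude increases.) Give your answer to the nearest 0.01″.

sin φ = -0.700174, cos φ = 0.713972, sin λ = -0.684980, cos λ = 0.728562.
East component: ΔE = −sin λ·ΔX + cos λ·ΔY = −(-0.684980)(455) + (0.728562)(387) = 593.62 m.
1° of latitude spans 111100 m; at latitude φ, 1° of longitude spans that × cos φ = 79322.3 m, so Δλ = 593.62 / 79322.3 × 3600 = 26.941″.

Δλ = 26.94″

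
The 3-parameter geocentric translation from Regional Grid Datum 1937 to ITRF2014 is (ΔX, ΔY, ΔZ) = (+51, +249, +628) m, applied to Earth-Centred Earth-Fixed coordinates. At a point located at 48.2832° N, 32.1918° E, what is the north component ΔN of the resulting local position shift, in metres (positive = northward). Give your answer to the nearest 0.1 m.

ΔN = 286.7 m

The local north axis is (−sin φ cos λ, −sin φ sin λ, cos φ), giving ΔN = -32.216 − 99.020 + 417.902 = 286.67 m.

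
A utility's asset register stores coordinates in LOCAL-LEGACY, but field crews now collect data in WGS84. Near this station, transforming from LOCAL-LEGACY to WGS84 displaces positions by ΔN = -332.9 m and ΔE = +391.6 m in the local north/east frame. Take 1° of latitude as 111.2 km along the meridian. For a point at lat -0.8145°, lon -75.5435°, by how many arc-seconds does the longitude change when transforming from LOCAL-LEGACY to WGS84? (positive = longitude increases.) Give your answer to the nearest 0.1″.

Δλ = 12.7″

At latitude -0.8145°, cos φ = 0.999899.
1° of longitude at this latitude = 111.2 × cos φ = 111.19 km, so Δλ = 391.6 / 111188.8 = 0.0035219° = 12.679″.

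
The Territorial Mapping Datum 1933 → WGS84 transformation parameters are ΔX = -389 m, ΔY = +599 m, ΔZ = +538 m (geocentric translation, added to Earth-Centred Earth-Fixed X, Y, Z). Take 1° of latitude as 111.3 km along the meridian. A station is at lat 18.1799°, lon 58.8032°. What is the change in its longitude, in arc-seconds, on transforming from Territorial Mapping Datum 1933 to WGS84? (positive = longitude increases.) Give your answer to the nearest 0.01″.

sin φ = 0.312002, cos φ = 0.950082, sin λ = 0.855393, cos λ = 0.517979.
East component: ΔE = −sin λ·ΔX + cos λ·ΔY = −(0.855393)(-389) + (0.517979)(599) = 643.02 m.
1° of latitude spans 111300 m; at latitude φ, 1° of longitude spans that × cos φ = 105744.1 m, so Δλ = 643.02 / 105744.1 × 3600 = 21.891″.

Δλ = 21.89″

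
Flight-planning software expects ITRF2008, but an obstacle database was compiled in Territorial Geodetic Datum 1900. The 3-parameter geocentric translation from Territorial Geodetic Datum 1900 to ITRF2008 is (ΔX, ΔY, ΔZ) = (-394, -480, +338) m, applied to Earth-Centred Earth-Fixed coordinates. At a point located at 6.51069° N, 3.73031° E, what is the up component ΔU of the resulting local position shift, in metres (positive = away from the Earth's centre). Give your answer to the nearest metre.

ΔU = -383 m

At φ = 6.51069°, λ = 3.73031°: sin φ = 0.113389, cos φ = 0.993551, sin λ = 0.065060, cos λ = 0.997881.
ΔU = cos φ cos λ·ΔX + cos φ sin λ·ΔY + sin φ·ΔZ = (0.993551)(0.997881)(-394) + (0.993551)(0.065060)(-480) + (0.113389)(338) = -383.33 m.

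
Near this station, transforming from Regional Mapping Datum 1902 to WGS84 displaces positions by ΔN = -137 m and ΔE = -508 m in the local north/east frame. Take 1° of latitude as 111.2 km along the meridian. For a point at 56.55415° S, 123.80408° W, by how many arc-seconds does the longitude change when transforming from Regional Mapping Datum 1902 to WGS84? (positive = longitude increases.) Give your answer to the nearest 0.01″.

At latitude -56.55415°, cos φ = 0.551149.
1° of longitude at this latitude = 111.2 × cos φ = 61.29 km, so Δλ = -508.0 / 61287.7 = -0.0082888° = -29.840″.

Δλ = -29.84″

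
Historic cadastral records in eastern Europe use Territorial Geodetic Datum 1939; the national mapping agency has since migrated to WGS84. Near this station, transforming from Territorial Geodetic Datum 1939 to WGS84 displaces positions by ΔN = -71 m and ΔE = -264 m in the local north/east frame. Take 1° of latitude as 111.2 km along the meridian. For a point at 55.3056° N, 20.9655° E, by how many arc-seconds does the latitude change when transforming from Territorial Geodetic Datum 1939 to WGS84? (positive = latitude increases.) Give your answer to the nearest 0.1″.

1° of latitude = 111.2 km, so Δφ = -71.0 / 111200 = -0.0006385° = -2.299″.

Δφ = -2.3″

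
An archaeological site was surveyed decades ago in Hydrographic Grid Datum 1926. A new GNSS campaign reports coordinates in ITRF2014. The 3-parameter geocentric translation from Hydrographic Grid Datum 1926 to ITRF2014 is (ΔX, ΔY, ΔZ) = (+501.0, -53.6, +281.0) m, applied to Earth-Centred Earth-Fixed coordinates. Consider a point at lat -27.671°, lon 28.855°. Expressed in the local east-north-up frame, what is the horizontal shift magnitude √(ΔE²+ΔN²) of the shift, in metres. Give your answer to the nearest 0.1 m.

At φ = -27.671°, λ = 28.855°: sin φ = -0.464394, cos φ = 0.885629, sin λ = 0.482595, cos λ = 0.875844.
ΔE = −sin λ·ΔX + cos λ·ΔY = −(0.482595)·(501.0) + (0.875844)·(-53.6) = -288.73 m.
ΔN = −sin φ cos λ·ΔX − sin φ sin λ·ΔY + cos φ·ΔZ = −(-0.464394)(0.875844)(501.0) − (-0.464394)(0.482595)(-53.6) + (0.885629)(281.0) = 440.62 m.
Horizontal magnitude = √(ΔE² + ΔN²) = √((-288.73)² + 440.62²) = 526.79 m.

526.8 m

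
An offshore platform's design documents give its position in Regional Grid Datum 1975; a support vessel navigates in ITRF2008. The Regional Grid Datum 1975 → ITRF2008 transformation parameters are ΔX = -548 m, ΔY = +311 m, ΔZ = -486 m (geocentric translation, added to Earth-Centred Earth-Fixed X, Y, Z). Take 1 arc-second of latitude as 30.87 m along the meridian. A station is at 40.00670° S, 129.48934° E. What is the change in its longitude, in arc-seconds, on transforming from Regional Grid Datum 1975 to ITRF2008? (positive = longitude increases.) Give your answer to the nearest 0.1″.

Δλ = 9.5″

sin φ = -0.642877, cos φ = 0.765969, sin λ = 0.771743, cos λ = -0.635935.
East component: ΔE = −sin λ·ΔX + cos λ·ΔY = −(0.771743)(-548) + (-0.635935)(311) = 225.14 m.
1° of latitude spans 3600 × 30.87 = 111132 m; at latitude φ, 1° of longitude spans that × cos φ = 85123.7 m, so Δλ = 225.14 / 85123.7 × 3600 = 9.521″.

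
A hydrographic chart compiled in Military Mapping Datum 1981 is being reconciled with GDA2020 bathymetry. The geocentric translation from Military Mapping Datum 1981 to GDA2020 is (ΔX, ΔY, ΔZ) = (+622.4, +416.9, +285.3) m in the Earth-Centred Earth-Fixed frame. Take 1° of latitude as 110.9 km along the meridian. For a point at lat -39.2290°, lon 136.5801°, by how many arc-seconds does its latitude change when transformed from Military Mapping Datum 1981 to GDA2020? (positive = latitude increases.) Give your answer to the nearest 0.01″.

sin φ = -0.632421, cos φ = 0.774624, sin λ = 0.687340, cos λ = -0.726336.
North component: ΔN = −sin φ cos λ·ΔX − sin φ sin λ·ΔY + cos φ·ΔZ = −(-0.632421)(-0.726336)(622.4) − (-0.632421)(0.687340)(416.9) + (0.774624)(285.3) = 116.32 m.
1° of latitude spans 110900 m, so Δφ = 116.32 / 110900 × 3600 = 3.776″.

Δφ = 3.78″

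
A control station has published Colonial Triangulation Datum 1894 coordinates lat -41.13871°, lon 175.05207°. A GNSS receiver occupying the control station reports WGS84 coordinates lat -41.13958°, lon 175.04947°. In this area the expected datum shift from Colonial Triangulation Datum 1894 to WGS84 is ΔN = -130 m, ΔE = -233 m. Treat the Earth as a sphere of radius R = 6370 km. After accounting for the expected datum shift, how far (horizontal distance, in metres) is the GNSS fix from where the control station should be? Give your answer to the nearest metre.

Observed coordinate differences: Δφ = -0.00087°, Δλ = -0.00260°.
Converting to metres (1° lat = 111177 m, cos φ = 0.753119): observed ΔN = -96.7 m, observed ΔE = -217.7 m.
Subtracting the expected shift leaves a residual of -96.7 − (-130) = 33.3 m north and -217.7 − (-233) = 15.3 m east.
Residual distance = √(33.3² + 15.3²) = 36.6 m.

37 m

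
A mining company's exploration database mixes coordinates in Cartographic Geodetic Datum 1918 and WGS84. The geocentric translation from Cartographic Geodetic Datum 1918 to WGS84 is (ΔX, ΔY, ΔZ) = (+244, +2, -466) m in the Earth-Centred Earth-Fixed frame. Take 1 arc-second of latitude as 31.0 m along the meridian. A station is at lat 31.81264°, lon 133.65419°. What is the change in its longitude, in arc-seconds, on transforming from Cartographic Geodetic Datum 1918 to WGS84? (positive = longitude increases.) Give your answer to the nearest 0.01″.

sin φ = 0.527143, cos φ = 0.849776, sin λ = 0.723519, cos λ = -0.690304.
East component: ΔE = −sin λ·ΔX + cos λ·ΔY = −(0.723519)(244) + (-0.690304)(2) = -177.92 m.
1° of latitude spans 3600 × 31.00 = 111600 m; at latitude φ, 1° of longitude spans that × cos φ = 94835.0 m, so Δλ = -177.92 / 94835.0 × 3600 = -6.754″.

Δλ = -6.75″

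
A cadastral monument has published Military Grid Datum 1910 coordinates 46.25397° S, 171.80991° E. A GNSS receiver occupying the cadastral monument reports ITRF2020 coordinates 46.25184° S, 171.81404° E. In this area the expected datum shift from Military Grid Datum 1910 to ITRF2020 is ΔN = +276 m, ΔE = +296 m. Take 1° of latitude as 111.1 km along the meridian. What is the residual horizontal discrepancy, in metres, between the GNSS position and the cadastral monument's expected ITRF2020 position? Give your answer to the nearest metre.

Observed coordinate differences: Δφ = +0.00213°, Δλ = +0.00413°.
Converting to metres (1° lat = 111100 m, cos φ = 0.691463): observed ΔN = 236.6 m, observed ΔE = 317.3 m.
Subtracting the expected shift leaves a residual of 236.6 − (276) = -39.4 m north and 317.3 − (296) = 21.3 m east.
Residual distance = √((-39.4)² + 21.3²) = 44.7 m.

45 m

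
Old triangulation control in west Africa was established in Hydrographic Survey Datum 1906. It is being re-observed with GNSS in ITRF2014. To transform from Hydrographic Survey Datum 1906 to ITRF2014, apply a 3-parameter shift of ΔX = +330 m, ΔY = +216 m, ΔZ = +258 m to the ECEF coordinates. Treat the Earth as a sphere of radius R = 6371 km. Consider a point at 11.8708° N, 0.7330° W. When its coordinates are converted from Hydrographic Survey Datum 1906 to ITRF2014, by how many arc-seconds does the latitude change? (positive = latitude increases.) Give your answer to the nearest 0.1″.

Δφ = 6.0″

sin φ = 0.205705, cos φ = 0.978614, sin λ = -0.012793, cos λ = 0.999918.
North component: ΔN = −sin φ cos λ·ΔX − sin φ sin λ·ΔY + cos φ·ΔZ = −(0.205705)(0.999918)(330) − (0.205705)(-0.012793)(216) + (0.978614)(258) = 185.17 m.
1° of latitude spans πR/180 = 111195 m, so Δφ = 185.17 / 111195 × 3600 = 5.995″.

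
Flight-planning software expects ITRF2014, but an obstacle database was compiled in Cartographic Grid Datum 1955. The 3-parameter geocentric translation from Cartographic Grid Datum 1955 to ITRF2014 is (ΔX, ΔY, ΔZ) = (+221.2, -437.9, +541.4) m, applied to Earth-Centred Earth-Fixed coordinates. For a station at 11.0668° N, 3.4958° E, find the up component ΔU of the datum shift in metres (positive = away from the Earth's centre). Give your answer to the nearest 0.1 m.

ΔU = 294.4 m

The local up (radial) axis is (cos φ cos λ, cos φ sin λ, sin φ), giving ΔU = 216.683 − 26.205 + 103.924 = 294.40 m.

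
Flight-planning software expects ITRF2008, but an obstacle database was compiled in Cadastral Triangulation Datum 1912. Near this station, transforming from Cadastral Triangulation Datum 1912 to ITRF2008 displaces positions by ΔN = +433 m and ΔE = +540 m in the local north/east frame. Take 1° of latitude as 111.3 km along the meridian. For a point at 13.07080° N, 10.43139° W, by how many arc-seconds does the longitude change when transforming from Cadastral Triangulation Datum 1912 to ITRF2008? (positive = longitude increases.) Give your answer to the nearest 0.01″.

At latitude 13.07080°, cos φ = 0.974091.
1° of longitude at this latitude = 111.3 × cos φ = 108.42 km, so Δλ = 540.0 / 108416.4 = 0.0049808° = 17.931″.

Δλ = 17.93″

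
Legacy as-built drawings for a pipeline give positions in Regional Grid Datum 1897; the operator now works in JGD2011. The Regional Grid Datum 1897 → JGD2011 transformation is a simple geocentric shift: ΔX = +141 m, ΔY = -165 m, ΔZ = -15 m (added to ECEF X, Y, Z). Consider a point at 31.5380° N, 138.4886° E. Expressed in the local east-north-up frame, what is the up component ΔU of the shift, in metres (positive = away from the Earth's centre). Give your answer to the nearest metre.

The local up (radial) axis is (cos φ cos λ, cos φ sin λ, sin φ), giving ΔU = -89.989 − 93.204 − 7.846 = -191.04 m.

ΔU = -191 m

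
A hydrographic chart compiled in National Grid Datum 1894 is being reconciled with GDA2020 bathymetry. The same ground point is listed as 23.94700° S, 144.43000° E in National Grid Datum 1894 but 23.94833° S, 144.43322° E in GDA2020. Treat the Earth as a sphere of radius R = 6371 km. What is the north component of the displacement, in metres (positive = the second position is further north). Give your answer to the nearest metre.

Δφ = -23.94833° − -23.94700° = -0.00133°; Δλ = 144.43322° − 144.43000° = +0.00322°.
1° along a meridian = πR/180 = 111195 m.
ΔN = Δφ × 111195 = -147.9 m; ΔE = Δλ × 111195 × cos(-23.94700°) = +0.00322 × 111195 × 0.913921 = 327.2 m.

ΔN = -148 m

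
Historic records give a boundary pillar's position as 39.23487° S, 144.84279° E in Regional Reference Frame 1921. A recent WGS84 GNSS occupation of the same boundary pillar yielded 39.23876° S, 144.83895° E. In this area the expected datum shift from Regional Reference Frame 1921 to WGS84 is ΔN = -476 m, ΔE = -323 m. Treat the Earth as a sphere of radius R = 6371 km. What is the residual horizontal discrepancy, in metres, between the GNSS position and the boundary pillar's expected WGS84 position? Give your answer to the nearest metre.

44 m

Observed coordinate differences: Δφ = -0.00389°, Δλ = -0.00384°.
Converting to metres (1° lat = 111195 m, cos φ = 0.774560): observed ΔN = -432.5 m, observed ΔE = -330.7 m.
Subtracting the expected shift leaves a residual of -432.5 − (-476) = 43.5 m north and -330.7 − (-323) = -7.7 m east.
Residual distance = √(43.5² + (-7.7)²) = 44.1 m.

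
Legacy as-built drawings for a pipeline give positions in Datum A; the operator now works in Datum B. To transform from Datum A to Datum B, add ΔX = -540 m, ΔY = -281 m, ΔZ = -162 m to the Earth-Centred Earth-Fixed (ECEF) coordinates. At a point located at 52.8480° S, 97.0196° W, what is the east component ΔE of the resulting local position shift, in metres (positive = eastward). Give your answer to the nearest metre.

ΔE = -502 m

At φ = -52.8480°, λ = -97.0196°: sin φ = -0.797036, cos φ = 0.603932, sin λ = -0.992504, cos λ = -0.122209.
ΔE = −sin λ·ΔX + cos λ·ΔY = −(-0.992504)·(-540) + (-0.122209)·(-281) = -501.61 m.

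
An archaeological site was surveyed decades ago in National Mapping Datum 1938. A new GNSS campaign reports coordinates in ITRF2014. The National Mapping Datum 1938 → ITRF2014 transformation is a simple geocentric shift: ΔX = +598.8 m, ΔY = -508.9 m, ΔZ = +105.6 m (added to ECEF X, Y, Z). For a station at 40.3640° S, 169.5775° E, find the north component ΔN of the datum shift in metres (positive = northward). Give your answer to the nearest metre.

ΔN = -361 m

At φ = -40.3640°, λ = 169.5775°: sin φ = -0.647641, cos φ = 0.761945, sin λ = 0.180905, cos λ = -0.983501.
ΔN = −sin φ cos λ·ΔX − sin φ sin λ·ΔY + cos φ·ΔZ = −(-0.647641)(-0.983501)(598.8) − (-0.647641)(0.180905)(-508.9) + (0.761945)(105.6) = -360.57 m.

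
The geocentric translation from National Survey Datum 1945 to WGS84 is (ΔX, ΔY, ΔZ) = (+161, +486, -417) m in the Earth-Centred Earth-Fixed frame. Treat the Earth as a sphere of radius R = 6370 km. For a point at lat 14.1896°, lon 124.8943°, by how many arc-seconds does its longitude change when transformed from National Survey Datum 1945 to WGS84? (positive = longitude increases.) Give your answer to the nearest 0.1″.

Δλ = -13.7″

sin φ = 0.245131, cos φ = 0.969490, sin λ = 0.820209, cos λ = -0.572064.
East component: ΔE = −sin λ·ΔX + cos λ·ΔY = −(0.820209)(161) + (-0.572064)(486) = -410.08 m.
1° of latitude spans πR/180 = 111177 m; at latitude φ, 1° of longitude spans that × cos φ = 107785.4 m, so Δλ = -410.08 / 107785.4 × 3600 = -13.696″.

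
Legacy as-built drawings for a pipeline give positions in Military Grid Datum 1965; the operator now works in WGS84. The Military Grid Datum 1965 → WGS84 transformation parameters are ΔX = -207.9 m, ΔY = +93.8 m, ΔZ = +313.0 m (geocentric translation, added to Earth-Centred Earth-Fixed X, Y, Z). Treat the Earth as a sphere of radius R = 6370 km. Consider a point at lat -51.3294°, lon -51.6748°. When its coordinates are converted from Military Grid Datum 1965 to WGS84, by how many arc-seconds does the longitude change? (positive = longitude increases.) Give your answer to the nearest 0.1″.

sin φ = -0.780751, cos φ = 0.624842, sin λ = -0.784504, cos λ = 0.620124.
East component: ΔE = −sin λ·ΔX + cos λ·ΔY = −(-0.784504)(-207.9) + (0.620124)(93.8) = -104.93 m.
1° of latitude spans πR/180 = 111177 m; at latitude φ, 1° of longitude spans that × cos φ = 69468.4 m, so Δλ = -104.93 / 69468.4 × 3600 = -5.438″.

Δλ = -5.4″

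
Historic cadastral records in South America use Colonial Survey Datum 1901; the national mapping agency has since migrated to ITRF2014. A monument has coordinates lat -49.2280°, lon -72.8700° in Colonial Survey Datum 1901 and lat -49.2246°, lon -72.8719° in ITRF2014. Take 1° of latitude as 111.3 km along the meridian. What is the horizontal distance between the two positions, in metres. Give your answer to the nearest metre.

403 m

Δφ = -49.2246° − -49.2280° = +0.0034°; Δλ = -72.8719° − -72.8700° = -0.0019°.
ΔN = Δφ × 111300 = 378.4 m; ΔE = Δλ × 111300 × cos(-49.2280°) = -0.0019 × 111300 × 0.653051 = -138.1 m.
Distance = √(ΔE² + ΔN²) = √((-138.1)² + 378.4²) = 402.8 m.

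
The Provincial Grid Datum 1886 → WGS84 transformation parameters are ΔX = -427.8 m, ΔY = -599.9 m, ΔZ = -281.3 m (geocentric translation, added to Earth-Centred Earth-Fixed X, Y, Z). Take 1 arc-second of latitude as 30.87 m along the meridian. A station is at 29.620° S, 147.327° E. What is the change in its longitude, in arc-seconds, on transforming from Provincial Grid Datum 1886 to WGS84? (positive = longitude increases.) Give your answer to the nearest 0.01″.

sin φ = -0.494245, cos φ = 0.869322, sin λ = 0.539844, cos λ = -0.841765.
East component: ΔE = −sin λ·ΔX + cos λ·ΔY = −(0.539844)(-427.8) + (-0.841765)(-599.9) = 735.92 m.
1° of latitude spans 3600 × 30.87 = 111132 m; at latitude φ, 1° of longitude spans that × cos φ = 96609.5 m, so Δλ = 735.92 / 96609.5 × 3600 = 27.423″.

Δλ = 27.42″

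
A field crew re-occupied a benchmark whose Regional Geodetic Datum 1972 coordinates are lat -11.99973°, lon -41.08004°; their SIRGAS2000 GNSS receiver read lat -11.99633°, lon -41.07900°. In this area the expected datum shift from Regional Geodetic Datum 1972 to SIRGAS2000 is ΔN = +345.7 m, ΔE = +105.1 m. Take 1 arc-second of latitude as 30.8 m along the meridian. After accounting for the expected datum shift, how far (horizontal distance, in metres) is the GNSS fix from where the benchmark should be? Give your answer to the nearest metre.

Observed coordinate differences: Δφ = +0.00340°, Δλ = +0.00104°.
Converting to metres (1° lat = 110880 m, cos φ = 0.978149): observed ΔN = 377.0 m, observed ΔE = 112.8 m.
Subtracting the expected shift leaves a residual of 377.0 − (345.7) = 31.3 m north and 112.8 − (105.1) = 7.7 m east.
Residual distance = √(31.3² + 7.7²) = 32.2 m.

32 m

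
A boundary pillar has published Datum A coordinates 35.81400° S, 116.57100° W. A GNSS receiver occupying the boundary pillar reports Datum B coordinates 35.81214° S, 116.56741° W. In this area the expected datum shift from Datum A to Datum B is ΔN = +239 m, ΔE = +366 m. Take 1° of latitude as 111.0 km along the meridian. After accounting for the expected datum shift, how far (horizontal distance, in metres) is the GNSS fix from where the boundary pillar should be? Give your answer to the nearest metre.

54 m

Observed coordinate differences: Δφ = +0.00186°, Δλ = +0.00359°.
Converting to metres (1° lat = 111000 m, cos φ = 0.810921): observed ΔN = 206.5 m, observed ΔE = 323.1 m.
Subtracting the expected shift leaves a residual of 206.5 − (239) = -32.5 m north and 323.1 − (366) = -42.9 m east.
Residual distance = √((-32.5)² + (-42.9)²) = 53.8 m.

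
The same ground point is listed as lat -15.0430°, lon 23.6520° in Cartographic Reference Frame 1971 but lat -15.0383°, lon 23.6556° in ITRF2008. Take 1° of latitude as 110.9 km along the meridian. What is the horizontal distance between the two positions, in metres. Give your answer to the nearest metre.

648 m

Δφ = -15.0383° − -15.0430° = +0.0047°; Δλ = 23.6556° − 23.6520° = +0.0036°.
ΔN = Δφ × 110900 = 521.2 m; ΔE = Δλ × 110900 × cos(-15.0430°) = +0.0036 × 110900 × 0.965731 = 385.6 m.
Distance = √(ΔE² + ΔN²) = √(385.6² + 521.2²) = 648.3 m.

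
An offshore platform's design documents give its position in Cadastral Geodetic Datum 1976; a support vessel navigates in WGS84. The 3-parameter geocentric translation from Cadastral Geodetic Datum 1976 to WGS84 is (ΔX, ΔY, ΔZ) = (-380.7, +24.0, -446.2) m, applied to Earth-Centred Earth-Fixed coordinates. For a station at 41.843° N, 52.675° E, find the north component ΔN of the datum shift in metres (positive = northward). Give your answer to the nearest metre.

ΔN = -191 m

At φ = 41.843°, λ = 52.675°: sin φ = 0.667092, cos φ = 0.744976, sin λ = 0.795209, cos λ = 0.606335.
ΔN = −sin φ cos λ·ΔX − sin φ sin λ·ΔY + cos φ·ΔZ = −(0.667092)(0.606335)(-380.7) − (0.667092)(0.795209)(24.0) + (0.744976)(-446.2) = -191.15 m.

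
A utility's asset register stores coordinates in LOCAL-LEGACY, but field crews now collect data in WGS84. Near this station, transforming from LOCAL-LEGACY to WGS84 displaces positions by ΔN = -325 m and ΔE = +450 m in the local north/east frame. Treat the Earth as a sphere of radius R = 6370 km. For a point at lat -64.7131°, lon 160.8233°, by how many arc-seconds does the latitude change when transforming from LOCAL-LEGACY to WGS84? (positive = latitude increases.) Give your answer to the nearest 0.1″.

Δφ = -10.5″

On a sphere of radius R, 1 rad of latitude = R, so Δφ = ΔN / R = -325.0 / 6370000 = -5.1020e-05 rad = -10.524″.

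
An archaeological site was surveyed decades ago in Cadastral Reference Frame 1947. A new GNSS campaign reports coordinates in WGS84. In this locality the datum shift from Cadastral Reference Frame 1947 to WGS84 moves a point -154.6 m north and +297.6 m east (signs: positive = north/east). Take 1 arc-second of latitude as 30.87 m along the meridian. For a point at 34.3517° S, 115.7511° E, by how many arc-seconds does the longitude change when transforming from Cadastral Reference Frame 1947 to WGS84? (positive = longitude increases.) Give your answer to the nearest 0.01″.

Δλ = 11.68″

At latitude -34.3517°, cos φ = 0.825589.
1″ of longitude at this latitude = 30.87 × cos φ = 25.4859 m, so Δλ = 297.6 / 25.4859 = 11.677″.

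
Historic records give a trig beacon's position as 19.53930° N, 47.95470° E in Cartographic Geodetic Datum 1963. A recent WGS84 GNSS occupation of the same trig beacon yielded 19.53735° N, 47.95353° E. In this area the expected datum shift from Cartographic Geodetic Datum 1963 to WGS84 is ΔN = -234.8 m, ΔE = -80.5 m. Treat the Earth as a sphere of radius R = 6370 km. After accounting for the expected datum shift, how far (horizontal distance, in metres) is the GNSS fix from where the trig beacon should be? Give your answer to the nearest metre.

Observed coordinate differences: Δφ = -0.00195°, Δλ = -0.00117°.
Converting to metres (1° lat = 111177 m, cos φ = 0.942412): observed ΔN = -216.8 m, observed ΔE = -122.6 m.
Subtracting the expected shift leaves a residual of -216.8 − (-234.8) = 18.0 m north and -122.6 − (-80.5) = -42.1 m east.
Residual distance = √(18.0² + (-42.1)²) = 45.8 m.

46 m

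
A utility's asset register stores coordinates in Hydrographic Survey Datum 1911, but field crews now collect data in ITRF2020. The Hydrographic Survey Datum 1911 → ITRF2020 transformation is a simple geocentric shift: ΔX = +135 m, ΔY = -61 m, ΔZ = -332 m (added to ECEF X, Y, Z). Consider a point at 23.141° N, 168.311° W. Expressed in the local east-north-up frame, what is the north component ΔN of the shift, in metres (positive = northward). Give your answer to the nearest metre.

ΔN = -258 m

At φ = 23.141°, λ = -168.311°: sin φ = 0.392995, cos φ = 0.919541, sin λ = -0.202599, cos λ = -0.979262.
ΔN = −sin φ cos λ·ΔX − sin φ sin λ·ΔY + cos φ·ΔZ = −(0.392995)(-0.979262)(135) − (0.392995)(-0.202599)(-61) + (0.919541)(-332) = -258.19 m.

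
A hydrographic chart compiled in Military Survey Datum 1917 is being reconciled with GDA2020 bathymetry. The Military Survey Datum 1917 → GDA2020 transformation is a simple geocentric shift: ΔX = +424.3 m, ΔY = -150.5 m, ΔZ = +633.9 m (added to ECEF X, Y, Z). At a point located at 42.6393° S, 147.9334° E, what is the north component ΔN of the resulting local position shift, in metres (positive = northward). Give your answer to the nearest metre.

ΔN = 169 m

The local north axis is (−sin φ cos λ, −sin φ sin λ, cos φ), giving ΔN = -243.563 − 54.123 + 466.318 = 168.63 m.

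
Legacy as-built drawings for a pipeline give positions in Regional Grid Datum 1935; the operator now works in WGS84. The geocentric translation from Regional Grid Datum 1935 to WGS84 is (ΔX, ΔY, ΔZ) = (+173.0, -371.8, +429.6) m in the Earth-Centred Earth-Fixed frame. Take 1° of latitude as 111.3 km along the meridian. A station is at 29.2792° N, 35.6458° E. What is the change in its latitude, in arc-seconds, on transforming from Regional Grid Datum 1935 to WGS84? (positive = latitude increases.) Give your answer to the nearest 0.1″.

sin φ = 0.489066, cos φ = 0.872247, sin λ = 0.582773, cos λ = 0.812635.
North component: ΔN = −sin φ cos λ·ΔX − sin φ sin λ·ΔY + cos φ·ΔZ = −(0.489066)(0.812635)(173.0) − (0.489066)(0.582773)(-371.8) + (0.872247)(429.6) = 411.93 m.
1° of latitude spans 111300 m, so Δφ = 411.93 / 111300 × 3600 = 13.324″.

Δφ = 13.3″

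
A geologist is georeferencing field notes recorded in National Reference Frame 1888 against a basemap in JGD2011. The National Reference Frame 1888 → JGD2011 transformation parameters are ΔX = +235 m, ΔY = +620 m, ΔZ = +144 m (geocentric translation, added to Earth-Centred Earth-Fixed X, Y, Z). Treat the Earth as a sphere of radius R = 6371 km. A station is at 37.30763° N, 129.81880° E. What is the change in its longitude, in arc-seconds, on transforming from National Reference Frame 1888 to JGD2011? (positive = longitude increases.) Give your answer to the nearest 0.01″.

sin φ = 0.606094, cos φ = 0.795393, sin λ = 0.768073, cos λ = -0.640362.
East component: ΔE = −sin λ·ΔX + cos λ·ΔY = −(0.768073)(235) + (-0.640362)(620) = -577.52 m.
1° of latitude spans πR/180 = 111195 m; at latitude φ, 1° of longitude spans that × cos φ = 88443.6 m, so Δλ = -577.52 / 88443.6 × 3600 = -23.507″.

Δλ = -23.51″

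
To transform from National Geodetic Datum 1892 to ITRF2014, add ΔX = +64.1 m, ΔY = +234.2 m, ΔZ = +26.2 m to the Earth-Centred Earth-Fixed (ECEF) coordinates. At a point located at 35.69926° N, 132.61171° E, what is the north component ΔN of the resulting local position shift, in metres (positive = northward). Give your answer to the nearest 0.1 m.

ΔN = -54.0 m

At φ = 35.69926°, λ = 132.61171°: sin φ = 0.583531, cos φ = 0.812091, sin λ = 0.735959, cos λ = -0.677026.
ΔN = −sin φ cos λ·ΔX − sin φ sin λ·ΔY + cos φ·ΔZ = −(0.583531)(-0.677026)(64.1) − (0.583531)(0.735959)(234.2) + (0.812091)(26.2) = -53.98 m.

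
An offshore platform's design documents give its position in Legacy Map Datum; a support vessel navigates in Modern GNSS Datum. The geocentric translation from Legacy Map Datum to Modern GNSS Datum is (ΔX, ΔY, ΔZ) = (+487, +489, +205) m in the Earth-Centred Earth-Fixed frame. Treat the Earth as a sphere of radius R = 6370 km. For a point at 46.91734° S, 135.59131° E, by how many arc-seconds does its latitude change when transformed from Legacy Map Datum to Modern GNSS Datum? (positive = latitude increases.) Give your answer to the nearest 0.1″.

Δφ = 4.4″

sin φ = -0.730369, cos φ = 0.683053, sin λ = 0.699772, cos λ = -0.714367.
North component: ΔN = −sin φ cos λ·ΔX − sin φ sin λ·ΔY + cos φ·ΔZ = −(-0.730369)(-0.714367)(487) − (-0.730369)(0.699772)(489) + (0.683053)(205) = 135.86 m.
1° of latitude spans πR/180 = 111177 m, so Δφ = 135.86 / 111177 × 3600 = 4.399″.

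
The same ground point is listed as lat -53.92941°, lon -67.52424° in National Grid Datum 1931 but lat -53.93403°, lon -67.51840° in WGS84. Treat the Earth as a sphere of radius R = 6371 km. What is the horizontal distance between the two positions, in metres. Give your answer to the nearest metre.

Δφ = -53.93403° − -53.92941° = -0.00462°; Δλ = -67.51840° − -67.52424° = +0.00584°.
1° along a meridian = πR/180 = 111195 m.
ΔN = Δφ × 111195 = -513.7 m; ΔE = Δλ × 111195 × cos(-53.92941°) = +0.00584 × 111195 × 0.588782 = 382.3 m.
Distance = √(ΔE² + ΔN²) = √(382.3² + (-513.7)²) = 640.4 m.

640 m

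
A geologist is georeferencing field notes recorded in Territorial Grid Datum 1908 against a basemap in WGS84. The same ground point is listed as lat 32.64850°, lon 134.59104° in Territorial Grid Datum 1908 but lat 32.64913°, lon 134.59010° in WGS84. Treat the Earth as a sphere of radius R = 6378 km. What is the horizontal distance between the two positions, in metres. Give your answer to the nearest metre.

Δφ = 32.64913° − 32.64850° = +0.00063°; Δλ = 134.59010° − 134.59104° = -0.00094°.
1° along a meridian = πR/180 = 111317 m.
ΔN = Δφ × 111317 = 70.1 m; ΔE = Δλ × 111317 × cos(32.64850°) = -0.00094 × 111317 × 0.841996 = -88.1 m.
Distance = √(ΔE² + ΔN²) = √((-88.1)² + 70.1²) = 112.6 m.

113 m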